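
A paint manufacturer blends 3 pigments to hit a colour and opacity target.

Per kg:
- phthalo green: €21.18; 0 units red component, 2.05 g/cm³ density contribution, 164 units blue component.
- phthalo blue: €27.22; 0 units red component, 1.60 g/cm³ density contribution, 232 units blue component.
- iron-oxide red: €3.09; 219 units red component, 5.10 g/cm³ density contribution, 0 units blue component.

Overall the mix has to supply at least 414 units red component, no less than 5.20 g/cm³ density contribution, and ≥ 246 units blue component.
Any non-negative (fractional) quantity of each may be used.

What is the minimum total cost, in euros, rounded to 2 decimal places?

Let x1 = kg of phthalo green, x2 = kg of phthalo blue, x3 = kg of iron-oxide red.
min 21.18x1 + 27.22x2 + 3.09x3 with:
  219x3 ≥ 414   (red component)
  2.05x1 + 1.6x2 + 5.1x3 ≥ 5.2   (density contribution)
  164x1 + 232x2 ≥ 246   (blue component)
  x1, x2, x3 ≥ 0.
At the optimum only phthalo blue, iron-oxide red are positive (phthalo green = 0). The red component and blue component requirements are met with equality.
So phthalo blue = 1.0603 kg, iron-oxide red = 1.8904 kg.
Total cost: 27.22·1.0603 + 3.09·1.8904 = 34.7027.

€34.70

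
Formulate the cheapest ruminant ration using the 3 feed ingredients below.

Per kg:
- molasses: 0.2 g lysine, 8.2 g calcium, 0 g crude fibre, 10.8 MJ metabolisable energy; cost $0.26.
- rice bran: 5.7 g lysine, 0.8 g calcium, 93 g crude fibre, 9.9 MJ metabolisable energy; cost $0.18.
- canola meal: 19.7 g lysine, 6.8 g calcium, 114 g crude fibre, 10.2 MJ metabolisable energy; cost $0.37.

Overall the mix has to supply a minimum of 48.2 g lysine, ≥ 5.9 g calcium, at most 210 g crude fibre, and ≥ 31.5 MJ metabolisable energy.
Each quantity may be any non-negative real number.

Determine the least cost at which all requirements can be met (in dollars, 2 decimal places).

This is a linear program. Let x1 = kg of molasses, x2 = kg of rice bran, x3 = kg of canola meal.
min 0.26x1 + 0.18x2 + 0.37x3 s.t.:
  0.2x1 + 5.7x2 + 19.7x3 ≥ 48.2   (lysine)
  8.2x1 + 0.8x2 + 6.8x3 ≥ 5.9   (calcium)
  93x2 + 114x3 ≤ 210   (crude fibre)
  10.8x1 + 9.9x2 + 10.2x3 ≥ 31.5   (metabolisable energy)
  x1, x2, x3 ≥ 0.
The optimal basis is {molasses, canola meal}; rice bran drops out. There the lysine and crude fibre constraints are tight.
That vertex is x1 = 59.553, x3 = 1.8421.
Hence cost = 0.26·59.553 + 0.37·1.8421 = $16.1654.

$16.17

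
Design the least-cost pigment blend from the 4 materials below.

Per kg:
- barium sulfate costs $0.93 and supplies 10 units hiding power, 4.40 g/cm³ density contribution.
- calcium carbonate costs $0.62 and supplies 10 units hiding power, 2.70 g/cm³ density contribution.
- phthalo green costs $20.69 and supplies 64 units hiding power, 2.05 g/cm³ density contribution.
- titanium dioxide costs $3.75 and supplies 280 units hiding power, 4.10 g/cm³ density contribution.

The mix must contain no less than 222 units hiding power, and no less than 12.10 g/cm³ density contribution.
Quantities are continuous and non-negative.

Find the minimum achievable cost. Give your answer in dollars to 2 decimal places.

Let x1 = kg of barium sulfate, x2 = kg of calcium carbonate, x3 = kg of phthalo green, x4 = kg of titanium dioxide.
min 0.93x1 + 0.62x2 + 20.69x3 + 3.75x4 subject to:
  10x1 + 10x2 + 64x3 + 280x4 ≥ 222   (hiding power)
  4.4x1 + 2.7x2 + 2.05x3 + 4.1x4 ≥ 12.1   (density contribution)
  x1, x2, x3, x4 ≥ 0.
The minimum-cost mix takes nothing from calcium carbonate, phthalo green — only barium sulfate, titanium dioxide. There the hiding power and density contribution constraints are tight.
Optimal quantities: barium sulfate = 2.08 kg, titanium dioxide = 0.7186 kg.
Objective = 0.93·2.08 + 3.75·0.7186 = 4.6292.

$4.63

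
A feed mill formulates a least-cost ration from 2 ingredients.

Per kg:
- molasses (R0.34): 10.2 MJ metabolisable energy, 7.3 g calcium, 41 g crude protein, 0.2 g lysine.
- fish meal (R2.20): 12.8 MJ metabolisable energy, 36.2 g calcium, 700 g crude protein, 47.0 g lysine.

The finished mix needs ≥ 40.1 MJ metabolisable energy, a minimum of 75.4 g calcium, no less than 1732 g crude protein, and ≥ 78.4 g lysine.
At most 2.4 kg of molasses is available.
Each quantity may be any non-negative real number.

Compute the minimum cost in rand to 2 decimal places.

Let x1 = kg of molasses, x2 = kg of fish meal.
Minimise 0.34x1 + 2.2x2 s.t.:
  10.2x1 + 12.8x2 ≥ 40.1   (metabolisable energy)
  7.3x1 + 36.2x2 ≥ 75.4   (calcium)
  41x1 + 700x2 ≥ 1732   (crude protein)
  0.2x1 + 47x2 ≥ 78.4   (lysine)
  x1 ≤ 2.4
  x1, x2 ≥ 0.
Both inputs are positive at the optimum. There the metabolisable energy and crude protein constraints are tight.
Optimal quantities: molasses = 0.8919 kg, fish meal = 2.422 kg.
Objective = 0.34·0.8919 + 2.2·2.422 = 5.6316.

R5.63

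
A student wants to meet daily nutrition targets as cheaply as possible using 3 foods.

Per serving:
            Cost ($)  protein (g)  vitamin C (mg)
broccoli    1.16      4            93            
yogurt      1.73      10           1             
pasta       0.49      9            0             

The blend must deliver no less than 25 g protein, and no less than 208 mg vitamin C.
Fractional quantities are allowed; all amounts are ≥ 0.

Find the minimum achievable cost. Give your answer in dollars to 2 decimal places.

$3.47

Treat it as an LP. Let x1 = servings of broccoli, x2 = servings of yogurt, x3 = servings of pasta.
Minimize 1.16x1 + 1.73x2 + 0.49x3 with:
  4x1 + 10x2 + 9x3 ≥ 25   (protein)
  93x1 + 1x2 ≥ 208   (vitamin C)
  x1, x2, x3 ≥ 0.
The optimal basis is {broccoli, pasta}; yogurt drops out. There the protein and vitamin C constraints are tight.
So broccoli = 2.237 servings, pasta = 1.784 servings.
Cost = 1.16·2.237 + 0.49·1.784 = 3.4691.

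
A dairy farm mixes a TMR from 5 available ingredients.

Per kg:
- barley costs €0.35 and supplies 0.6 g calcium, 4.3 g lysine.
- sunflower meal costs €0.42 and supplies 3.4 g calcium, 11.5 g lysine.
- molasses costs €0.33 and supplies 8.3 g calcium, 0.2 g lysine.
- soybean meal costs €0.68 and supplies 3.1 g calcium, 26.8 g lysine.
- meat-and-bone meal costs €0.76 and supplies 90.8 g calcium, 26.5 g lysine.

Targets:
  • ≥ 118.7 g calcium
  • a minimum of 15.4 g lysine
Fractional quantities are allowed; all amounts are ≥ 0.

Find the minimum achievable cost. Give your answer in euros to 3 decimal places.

Let x1 = kg of barley, x2 = kg of sunflower meal, x3 = kg of molasses, x4 = kg of soybean meal, x5 = kg of meat-and-bone meal.
Minimise 0.35x1 + 0.42x2 + 0.33x3 + 0.68x4 + 0.76x5 subject to:
  0.6x1 + 3.4x2 + 8.3x3 + 3.1x4 + 90.8x5 ≥ 118.7   (calcium)
  4.3x1 + 11.5x2 + 0.2x3 + 26.8x4 + 26.5x5 ≥ 15.4   (lysine)
  x1, x2, x3, x4, x5 ≥ 0.
The cheapest feasible vertex uses only meat-and-bone meal; barley, sunflower meal, molasses, soybean meal are not used. There the calcium constraint is tight.
Solving gives x5 = 1.3073.
Hence cost = 0.76·1.3073 = €0.99355.

€0.994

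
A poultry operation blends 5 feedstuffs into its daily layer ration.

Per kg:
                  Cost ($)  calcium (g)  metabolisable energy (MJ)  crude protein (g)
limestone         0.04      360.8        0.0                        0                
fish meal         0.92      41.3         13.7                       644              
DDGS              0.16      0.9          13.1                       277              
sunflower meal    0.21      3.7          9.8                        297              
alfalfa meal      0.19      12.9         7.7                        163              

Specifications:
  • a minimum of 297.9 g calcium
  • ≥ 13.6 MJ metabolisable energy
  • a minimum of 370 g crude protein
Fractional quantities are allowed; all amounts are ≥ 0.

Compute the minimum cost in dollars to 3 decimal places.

$0.247

Let x1 = kg of limestone, x2 = kg of fish meal, x3 = kg of DDGS, x4 = kg of sunflower meal, x5 = kg of alfalfa meal.
Minimise 0.04x1 + 0.92x2 + 0.16x3 + 0.21x4 + 0.19x5 s.t.:
  360.8x1 + 41.3x2 + 0.9x3 + 3.7x4 + 12.9x5 ≥ 297.9   (calcium)
  13.7x2 + 13.1x3 + 9.8x4 + 7.7x5 ≥ 13.6   (metabolisable energy)
  644x2 + 277x3 + 297x4 + 163x5 ≥ 370   (crude protein)
  x1, x2, x3, x4, x5 ≥ 0.
The minimum-cost mix takes nothing from fish meal, sunflower meal, alfalfa meal — only limestone, DDGS. The calcium and crude protein requirements are met with equality.
So limestone = 0.8223 kg, DDGS = 1.336 kg.
Total cost: 0.04·0.8223 + 0.16·1.336 = 0.24665.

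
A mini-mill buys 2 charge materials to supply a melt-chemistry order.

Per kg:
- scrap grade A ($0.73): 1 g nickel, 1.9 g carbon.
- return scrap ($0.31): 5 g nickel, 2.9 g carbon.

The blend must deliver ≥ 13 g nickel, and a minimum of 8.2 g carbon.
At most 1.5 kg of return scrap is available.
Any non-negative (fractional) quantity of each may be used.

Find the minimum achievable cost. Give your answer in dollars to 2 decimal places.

Treat it as an LP. Let x1 = kg of scrap grade A, x2 = kg of return scrap.
Minimise 0.73x1 + 0.31x2 subject to:
  1x1 + 5x2 ≥ 13   (nickel)
  1.9x1 + 2.9x2 ≥ 8.2   (carbon)
  x2 ≤ 1.5
  x1, x2 ≥ 0.
Both inputs are positive at the optimum. The nickel and the return scrap cap requirements are met with equality.
Optimal quantities: scrap grade A = 5.5 kg, return scrap = 1.5 kg.
Hence cost = 0.73·5.5 + 0.31·1.5 = $4.4800.

$4.48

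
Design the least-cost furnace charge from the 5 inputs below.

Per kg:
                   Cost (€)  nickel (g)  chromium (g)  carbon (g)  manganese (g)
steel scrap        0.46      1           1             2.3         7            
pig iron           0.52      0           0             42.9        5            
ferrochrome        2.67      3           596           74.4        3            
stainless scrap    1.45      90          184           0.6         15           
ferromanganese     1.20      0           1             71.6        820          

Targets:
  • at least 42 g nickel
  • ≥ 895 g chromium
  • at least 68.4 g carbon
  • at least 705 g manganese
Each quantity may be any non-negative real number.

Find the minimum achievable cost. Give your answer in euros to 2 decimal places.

€5.29

Set it up as a linear program. Let x1 = kg of steel scrap, x2 = kg of pig iron, x3 = kg of ferrochrome, x4 = kg of stainless scrap, x5 = kg of ferromanganese.
min 0.46x1 + 0.52x2 + 2.67x3 + 1.45x4 + 1.2x5 subject to:
  1x1 + 3x3 + 90x4 ≥ 42   (nickel)
  1x1 + 596x3 + 184x4 + 1x5 ≥ 895   (chromium)
  2.3x1 + 42.9x2 + 74.4x3 + 0.6x4 + 71.6x5 ≥ 68.4   (carbon)
  7x1 + 5x2 + 3x3 + 15x4 + 820x5 ≥ 705   (manganese)
  x1, x2, x3, x4, x5 ≥ 0.
The minimum-cost mix takes nothing from steel scrap, pig iron — only ferrochrome, stainless scrap, ferromanganese. The nickel, chromium, manganese requirements are met with equality.
Solving gives x3 = 1.3703, x4 = 0.42099, x5 = 0.84704.
Objective = 2.67·1.3703 + 1.45·0.42099 + 1.2·0.84704 = 5.2856.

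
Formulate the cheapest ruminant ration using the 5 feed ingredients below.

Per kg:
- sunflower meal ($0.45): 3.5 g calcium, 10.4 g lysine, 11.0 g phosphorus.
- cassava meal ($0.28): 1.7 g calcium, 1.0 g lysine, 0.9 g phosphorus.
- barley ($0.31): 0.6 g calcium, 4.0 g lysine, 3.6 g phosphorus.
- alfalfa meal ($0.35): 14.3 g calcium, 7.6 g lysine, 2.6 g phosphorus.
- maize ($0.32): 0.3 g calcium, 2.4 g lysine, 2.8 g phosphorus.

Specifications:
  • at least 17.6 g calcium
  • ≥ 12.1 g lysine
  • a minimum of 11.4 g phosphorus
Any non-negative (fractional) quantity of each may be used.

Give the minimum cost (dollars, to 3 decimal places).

$0.719

Let x1 = kg of sunflower meal, x2 = kg of cassava meal, x3 = kg of barley, x4 = kg of alfalfa meal, x5 = kg of maize.
Minimise 0.45x1 + 0.28x2 + 0.31x3 + 0.35x4 + 0.32x5 with:
  3.5x1 + 1.7x2 + 0.6x3 + 14.3x4 + 0.3x5 ≥ 17.6   (calcium)
  10.4x1 + 1x2 + 4x3 + 7.6x4 + 2.4x5 ≥ 12.1   (lysine)
  11x1 + 0.9x2 + 3.6x3 + 2.6x4 + 2.8x5 ≥ 11.4   (phosphorus)
  x1, x2, x3, x4, x5 ≥ 0.
The minimum-cost mix takes nothing from cassava meal, barley, maize — only sunflower meal, alfalfa meal. Binding constraints: calcium and phosphorus.
Optimal quantities: sunflower meal = 0.7912 kg, alfalfa meal = 1.037 kg.
Hence cost = 0.45·0.7912 + 0.35·1.037 = $0.71899.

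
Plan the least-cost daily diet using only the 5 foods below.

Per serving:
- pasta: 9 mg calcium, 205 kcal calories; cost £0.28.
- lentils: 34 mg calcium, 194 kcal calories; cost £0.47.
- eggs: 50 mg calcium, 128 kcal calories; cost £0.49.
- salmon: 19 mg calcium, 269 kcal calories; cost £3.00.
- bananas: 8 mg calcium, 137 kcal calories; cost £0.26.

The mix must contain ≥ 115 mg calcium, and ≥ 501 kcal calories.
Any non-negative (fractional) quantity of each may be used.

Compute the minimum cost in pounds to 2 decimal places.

This is a linear program. Let x1 = servings of pasta, x2 = servings of lentils, x3 = servings of eggs, x4 = servings of salmon, x5 = servings of bananas.
Minimise 0.28x1 + 0.47x2 + 0.49x3 + 3x4 + 0.26x5 with:
  9x1 + 34x2 + 50x3 + 19x4 + 8x5 ≥ 115   (calcium)
  205x1 + 194x2 + 128x3 + 269x4 + 137x5 ≥ 501   (calories)
  x1, x2, x3, x4, x5 ≥ 0.
The optimal basis is {pasta, eggs}; lentils, salmon, bananas drop out. Binding constraints: calcium and calories.
That vertex is x1 = 1.135, x3 = 2.096.
Hence cost = 0.28·1.135 + 0.49·2.096 = £1.3448.

£1.34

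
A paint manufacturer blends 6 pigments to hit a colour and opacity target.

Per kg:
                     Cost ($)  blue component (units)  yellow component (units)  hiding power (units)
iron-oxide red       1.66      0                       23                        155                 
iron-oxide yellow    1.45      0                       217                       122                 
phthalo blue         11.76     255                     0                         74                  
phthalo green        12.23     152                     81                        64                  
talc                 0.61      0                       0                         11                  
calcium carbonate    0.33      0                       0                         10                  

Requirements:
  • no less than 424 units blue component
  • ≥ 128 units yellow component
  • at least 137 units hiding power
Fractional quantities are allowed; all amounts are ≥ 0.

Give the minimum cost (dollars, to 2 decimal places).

Let x1 = kg of iron-oxide red, x2 = kg of iron-oxide yellow, x3 = kg of phthalo blue, x4 = kg of phthalo green, x5 = kg of talc, x6 = kg of calcium carbonate.
Minimize 1.66x1 + 1.45x2 + 11.76x3 + 12.23x4 + 0.61x5 + 0.33x6 with:
  255x3 + 152x4 ≥ 424   (blue component)
  23x1 + 217x2 + 81x4 ≥ 128   (yellow component)
  155x1 + 122x2 + 74x3 + 64x4 + 11x5 + 10x6 ≥ 137   (hiding power)
  x1, x2, x3, x4, x5, x6 ≥ 0.
At the optimum only iron-oxide yellow, phthalo blue are positive (iron-oxide red, phthalo green, talc, calcium carbonate = 0). There the blue component and yellow component constraints are tight.
That vertex is x2 = 0.5899, x3 = 1.663.
Hence cost = 1.45·0.5899 + 11.76·1.663 = $20.4122.

$20.41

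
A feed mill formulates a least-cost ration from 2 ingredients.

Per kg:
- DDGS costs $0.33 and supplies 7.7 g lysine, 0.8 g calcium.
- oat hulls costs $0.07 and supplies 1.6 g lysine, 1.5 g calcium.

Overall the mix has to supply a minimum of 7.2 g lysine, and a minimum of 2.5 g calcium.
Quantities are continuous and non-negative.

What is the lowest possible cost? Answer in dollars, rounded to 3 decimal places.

Treat it as an LP. Let x1 = kg of DDGS, x2 = kg of oat hulls.
min 0.33x1 + 0.07x2 with:
  7.7x1 + 1.6x2 ≥ 7.2   (lysine)
  0.8x1 + 1.5x2 ≥ 2.5   (calcium)
  x1, x2 ≥ 0.
Both inputs are positive at the optimum. Binding constraints: lysine and calcium.
Optimal quantities: DDGS = 0.6621 kg, oat hulls = 1.314 kg.
Objective = 0.33·0.6621 + 0.07·1.314 = 0.31047.

$0.310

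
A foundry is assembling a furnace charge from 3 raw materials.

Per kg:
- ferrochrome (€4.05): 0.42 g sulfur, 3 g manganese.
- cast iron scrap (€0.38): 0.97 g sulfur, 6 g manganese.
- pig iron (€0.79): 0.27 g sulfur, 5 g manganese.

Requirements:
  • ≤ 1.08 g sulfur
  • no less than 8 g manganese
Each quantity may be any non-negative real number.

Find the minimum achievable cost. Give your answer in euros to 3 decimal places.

€0.694

Let x1 = kg of ferrochrome, x2 = kg of cast iron scrap, x3 = kg of pig iron.
Minimise 4.05x1 + 0.38x2 + 0.79x3 with:
  0.42x1 + 0.97x2 + 0.27x3 ≤ 1.08   (sulfur)
  3x1 + 6x2 + 5x3 ≥ 8   (manganese)
  x1, x2, x3 ≥ 0.
The optimal basis is {cast iron scrap, pig iron}; ferrochrome drops out. Binding constraints: sulfur and manganese.
Solving gives x2 = 1.003, x3 = 0.3963.
Cost = 0.38·1.003 + 0.79·0.3963 = 0.69422.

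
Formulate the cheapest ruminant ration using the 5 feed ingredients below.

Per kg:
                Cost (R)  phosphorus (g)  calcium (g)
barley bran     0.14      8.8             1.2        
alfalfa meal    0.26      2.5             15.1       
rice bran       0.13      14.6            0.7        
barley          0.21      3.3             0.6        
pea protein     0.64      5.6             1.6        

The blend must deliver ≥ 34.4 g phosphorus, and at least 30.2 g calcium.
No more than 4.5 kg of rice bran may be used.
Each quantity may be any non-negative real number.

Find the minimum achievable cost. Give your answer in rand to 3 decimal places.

R0.759

Treat it as an LP. Let x1 = kg of barley bran, x2 = kg of alfalfa meal, x3 = kg of rice bran, x4 = kg of barley, x5 = kg of pea protein.
Minimize 0.14x1 + 0.26x2 + 0.13x3 + 0.21x4 + 0.64x5 with:
  8.8x1 + 2.5x2 + 14.6x3 + 3.3x4 + 5.6x5 ≥ 34.4   (phosphorus)
  1.2x1 + 15.1x2 + 0.7x3 + 0.6x4 + 1.6x5 ≥ 30.2   (calcium)
  x3 ≤ 4.5
  x1, x2, x3, x4, x5 ≥ 0.
At the optimum only alfalfa meal, rice bran are positive (barley bran, barley, pea protein = 0). There the phosphorus and calcium constraints are tight.
Optimal quantities: alfalfa meal = 1.906 kg, rice bran = 2.03 kg.
Objective = 0.26·1.906 + 0.13·2.03 = 0.75946.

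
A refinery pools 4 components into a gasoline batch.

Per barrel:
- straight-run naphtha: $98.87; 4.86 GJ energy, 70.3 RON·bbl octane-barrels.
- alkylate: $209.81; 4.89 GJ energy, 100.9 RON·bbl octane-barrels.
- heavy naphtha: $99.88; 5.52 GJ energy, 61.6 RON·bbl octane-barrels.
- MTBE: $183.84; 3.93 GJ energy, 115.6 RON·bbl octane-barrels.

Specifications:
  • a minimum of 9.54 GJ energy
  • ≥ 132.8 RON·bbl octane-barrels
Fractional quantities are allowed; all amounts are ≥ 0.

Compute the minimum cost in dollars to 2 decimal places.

Set it up as a linear program. Let x1 = barrels of straight-run naphtha, x2 = barrels of alkylate, x3 = barrels of heavy naphtha, x4 = barrels of MTBE.
min 98.87x1 + 209.81x2 + 99.88x3 + 183.84x4 s.t.:
  4.86x1 + 4.89x2 + 5.52x3 + 3.93x4 ≥ 9.54   (energy)
  70.3x1 + 100.9x2 + 61.6x3 + 115.6x4 ≥ 132.8   (octane-barrels)
  x1, x2, x3, x4 ≥ 0.
The cheapest feasible vertex uses only straight-run naphtha, heavy naphtha; alkylate, MTBE are not used. Binding constraints: energy and octane-barrels.
That vertex is x1 = 1.6395, x3 = 0.28478.
Hence cost = 98.87·1.6395 + 99.88·0.28478 = $190.5412.

$190.54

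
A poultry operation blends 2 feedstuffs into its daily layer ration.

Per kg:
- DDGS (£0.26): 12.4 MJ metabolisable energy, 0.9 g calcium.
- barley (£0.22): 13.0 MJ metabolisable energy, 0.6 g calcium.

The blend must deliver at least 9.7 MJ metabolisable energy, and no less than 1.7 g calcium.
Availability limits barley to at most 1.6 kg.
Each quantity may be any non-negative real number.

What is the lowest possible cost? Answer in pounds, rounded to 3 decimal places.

£0.491

Let x1 = kg of DDGS, x2 = kg of barley.
Minimise 0.26x1 + 0.22x2 with:
  12.4x1 + 13x2 ≥ 9.7   (metabolisable energy)
  0.9x1 + 0.6x2 ≥ 1.7   (calcium)
  x2 ≤ 1.6
  x1, x2 ≥ 0.
At the optimum only DDGS is positive (barley = 0). There the calcium constraint is tight.
So DDGS = 1.889 kg.
Total cost: 0.26·1.889 = 0.49114.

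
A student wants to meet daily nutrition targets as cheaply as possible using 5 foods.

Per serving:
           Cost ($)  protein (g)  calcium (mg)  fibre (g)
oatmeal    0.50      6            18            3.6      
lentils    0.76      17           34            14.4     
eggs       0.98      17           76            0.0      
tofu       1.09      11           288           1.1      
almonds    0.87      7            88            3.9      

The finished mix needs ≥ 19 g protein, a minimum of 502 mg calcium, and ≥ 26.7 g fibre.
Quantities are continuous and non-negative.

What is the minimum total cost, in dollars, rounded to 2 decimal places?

$3.00

Let x1 = servings of oatmeal, x2 = servings of lentils, x3 = servings of eggs, x4 = servings of tofu, x5 = servings of almonds.
Minimize 0.5x1 + 0.76x2 + 0.98x3 + 1.09x4 + 0.87x5 s.t.:
  6x1 + 17x2 + 17x3 + 11x4 + 7x5 ≥ 19   (protein)
  18x1 + 34x2 + 76x3 + 288x4 + 88x5 ≥ 502   (calcium)
  3.6x1 + 14.4x2 + 1.1x4 + 3.9x5 ≥ 26.7   (fibre)
  x1, x2, x3, x4, x5 ≥ 0.
The minimum-cost mix takes nothing from oatmeal, eggs, almonds — only lentils, tofu. The calcium and fibre requirements are met with equality.
Optimal quantities: lentils = 1.737 servings, tofu = 1.538 servings.
Hence cost = 0.76·1.737 + 1.09·1.538 = $2.9965.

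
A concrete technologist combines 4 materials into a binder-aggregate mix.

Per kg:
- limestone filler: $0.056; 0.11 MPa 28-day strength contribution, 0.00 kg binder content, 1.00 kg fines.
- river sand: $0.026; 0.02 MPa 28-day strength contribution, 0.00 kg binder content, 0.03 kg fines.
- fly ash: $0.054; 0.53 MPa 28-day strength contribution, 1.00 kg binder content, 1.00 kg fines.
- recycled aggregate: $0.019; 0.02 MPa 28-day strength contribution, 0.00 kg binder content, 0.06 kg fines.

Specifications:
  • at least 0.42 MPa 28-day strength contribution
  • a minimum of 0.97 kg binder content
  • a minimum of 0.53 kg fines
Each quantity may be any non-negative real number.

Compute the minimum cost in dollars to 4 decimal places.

Treat it as an LP. Let x1 = kg of limestone filler, x2 = kg of river sand, x3 = kg of fly ash, x4 = kg of recycled aggregate.
Minimise 0.056x1 + 0.026x2 + 0.054x3 + 0.019x4 subject to:
  0.11x1 + 0.02x2 + 0.53x3 + 0.02x4 ≥ 0.42   (28-day strength contribution)
  1x3 ≥ 0.97   (binder content)
  1x1 + 0.03x2 + 1x3 + 0.06x4 ≥ 0.53   (fines)
  x1, x2, x3, x4 ≥ 0.
The cheapest feasible vertex uses only fly ash; limestone filler, river sand, recycled aggregate are not used. The binder content requirement is met with equality.
That vertex is x3 = 0.97.
Total cost: 0.054·0.97 = 0.052380.

$0.0524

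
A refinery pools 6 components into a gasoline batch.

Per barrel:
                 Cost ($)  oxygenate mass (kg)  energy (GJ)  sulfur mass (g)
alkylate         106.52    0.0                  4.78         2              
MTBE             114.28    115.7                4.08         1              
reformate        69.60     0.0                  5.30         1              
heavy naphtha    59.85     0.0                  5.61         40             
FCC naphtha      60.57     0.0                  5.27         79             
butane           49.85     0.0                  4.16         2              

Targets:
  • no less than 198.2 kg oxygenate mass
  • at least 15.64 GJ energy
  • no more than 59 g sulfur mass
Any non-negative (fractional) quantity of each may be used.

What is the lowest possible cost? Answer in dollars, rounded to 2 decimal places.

Let x1 = barrels of alkylate, x2 = barrels of MTBE, x3 = barrels of reformate, x4 = barrels of heavy naphtha, x5 = barrels of FCC naphtha, x6 = barrels of butane.
Minimise 106.52x1 + 114.28x2 + 69.6x3 + 59.85x4 + 60.57x5 + 49.85x6 s.t.:
  115.7x2 ≥ 198.2   (oxygenate mass)
  4.78x1 + 4.08x2 + 5.3x3 + 5.61x4 + 5.27x5 + 4.16x6 ≥ 15.64   (energy)
  2x1 + 1x2 + 1x3 + 40x4 + 79x5 + 2x6 ≤ 59   (sulfur mass)
  x1, x2, x3, x4, x5, x6 ≥ 0.
The optimal basis is {MTBE, heavy naphtha, butane}; alkylate, reformate, FCC naphtha drop out. There the oxygenate mass, energy, sulfur mass constraints are tight.
So MTBE = 1.7131 barrels, heavy naphtha = 1.4242 barrels, butane = 0.15885 barrels.
Objective = 114.28·1.7131 + 59.85·1.4242 + 49.85·0.15885 = 288.9301.

$288.93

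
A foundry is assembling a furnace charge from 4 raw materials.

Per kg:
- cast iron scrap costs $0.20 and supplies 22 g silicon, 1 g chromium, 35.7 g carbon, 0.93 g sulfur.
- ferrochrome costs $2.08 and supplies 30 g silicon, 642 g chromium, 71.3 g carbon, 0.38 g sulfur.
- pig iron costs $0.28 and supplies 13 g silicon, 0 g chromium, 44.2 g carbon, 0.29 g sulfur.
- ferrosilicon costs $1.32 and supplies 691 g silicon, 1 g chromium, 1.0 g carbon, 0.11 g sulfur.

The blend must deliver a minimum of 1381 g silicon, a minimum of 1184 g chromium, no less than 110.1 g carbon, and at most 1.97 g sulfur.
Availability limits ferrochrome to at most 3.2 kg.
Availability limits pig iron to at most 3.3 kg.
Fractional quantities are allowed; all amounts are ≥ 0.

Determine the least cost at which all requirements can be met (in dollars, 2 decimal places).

Set it up as a linear program. Let x1 = kg of cast iron scrap, x2 = kg of ferrochrome, x3 = kg of pig iron, x4 = kg of ferrosilicon.
min 0.2x1 + 2.08x2 + 0.28x3 + 1.32x4 with:
  22x1 + 30x2 + 13x3 + 691x4 ≥ 1381   (silicon)
  1x1 + 642x2 + 1x4 ≥ 1184   (chromium)
  35.7x1 + 71.3x2 + 44.2x3 + 1x4 ≥ 110.1   (carbon)
  0.93x1 + 0.38x2 + 0.29x3 + 0.11x4 ≤ 1.97   (sulfur)
  x2 ≤ 3.2
  x3 ≤ 3.3
  x1, x2, x3, x4 ≥ 0.
The cheapest feasible vertex uses only ferrochrome, ferrosilicon; cast iron scrap, pig iron are not used. Binding constraints: silicon and chromium.
That vertex is x2 = 1.841, x4 = 1.919.
Total cost: 2.08·1.841 + 1.32·1.919 = 6.3624.

$6.36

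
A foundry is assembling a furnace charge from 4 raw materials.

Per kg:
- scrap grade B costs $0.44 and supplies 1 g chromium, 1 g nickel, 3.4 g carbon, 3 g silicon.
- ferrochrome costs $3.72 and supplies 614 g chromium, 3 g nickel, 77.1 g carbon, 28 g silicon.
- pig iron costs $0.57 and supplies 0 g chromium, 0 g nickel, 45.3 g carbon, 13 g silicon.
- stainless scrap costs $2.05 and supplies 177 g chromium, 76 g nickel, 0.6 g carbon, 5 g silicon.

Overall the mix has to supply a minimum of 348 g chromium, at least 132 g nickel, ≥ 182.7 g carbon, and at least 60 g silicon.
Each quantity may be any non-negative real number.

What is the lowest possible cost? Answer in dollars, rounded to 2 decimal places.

$6.02

Let x1 = kg of scrap grade B, x2 = kg of ferrochrome, x3 = kg of pig iron, x4 = kg of stainless scrap.
Minimise 0.44x1 + 3.72x2 + 0.57x3 + 2.05x4 subject to:
  1x1 + 614x2 + 177x4 ≥ 348   (chromium)
  1x1 + 3x2 + 76x4 ≥ 132   (nickel)
  3.4x1 + 77.1x2 + 45.3x3 + 0.6x4 ≥ 182.7   (carbon)
  3x1 + 28x2 + 13x3 + 5x4 ≥ 60   (silicon)
  x1, x2, x3, x4 ≥ 0.
At the optimum only ferrochrome, pig iron, stainless scrap are positive (scrap grade B = 0). Binding constraints: chromium, nickel, carbon.
Optimal quantities: ferrochrome = 0.06685 kg, pig iron = 3.896 kg, stainless scrap = 1.734 kg.
Objective = 3.72·0.06685 + 0.57·3.896 + 2.05·1.734 = 6.0241.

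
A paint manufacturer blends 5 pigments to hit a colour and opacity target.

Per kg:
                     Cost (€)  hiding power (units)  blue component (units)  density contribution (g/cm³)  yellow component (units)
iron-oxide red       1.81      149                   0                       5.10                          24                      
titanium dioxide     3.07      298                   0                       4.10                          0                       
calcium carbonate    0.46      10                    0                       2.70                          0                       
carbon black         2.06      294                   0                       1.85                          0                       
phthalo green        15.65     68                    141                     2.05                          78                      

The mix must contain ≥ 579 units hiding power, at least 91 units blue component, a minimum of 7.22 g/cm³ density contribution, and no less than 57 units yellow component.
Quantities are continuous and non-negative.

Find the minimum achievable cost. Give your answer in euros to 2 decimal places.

€14.27

Let x1 = kg of iron-oxide red, x2 = kg of titanium dioxide, x3 = kg of calcium carbonate, x4 = kg of carbon black, x5 = kg of phthalo green.
min 1.81x1 + 3.07x2 + 0.46x3 + 2.06x4 + 15.65x5 s.t.:
  149x1 + 298x2 + 10x3 + 294x4 + 68x5 ≥ 579   (hiding power)
  141x5 ≥ 91   (blue component)
  5.1x1 + 4.1x2 + 2.7x3 + 1.85x4 + 2.05x5 ≥ 7.22   (density contribution)
  24x1 + 78x5 ≥ 57   (yellow component)
  x1, x2, x3, x4, x5 ≥ 0.
The optimal basis is {iron-oxide red, calcium carbonate, carbon black, phthalo green}; titanium dioxide drops out. The hiding power, blue component, density contribution, yellow component requirements are met with equality.
So iron-oxide red = 0.2775 kg, calcium carbonate = 0.5213 kg, carbon black = 1.662 kg, phthalo green = 0.6454 kg.
Cost = 1.81·0.2775 + 0.46·0.5213 + 2.06·1.662 + 15.65·0.6454 = 14.2663.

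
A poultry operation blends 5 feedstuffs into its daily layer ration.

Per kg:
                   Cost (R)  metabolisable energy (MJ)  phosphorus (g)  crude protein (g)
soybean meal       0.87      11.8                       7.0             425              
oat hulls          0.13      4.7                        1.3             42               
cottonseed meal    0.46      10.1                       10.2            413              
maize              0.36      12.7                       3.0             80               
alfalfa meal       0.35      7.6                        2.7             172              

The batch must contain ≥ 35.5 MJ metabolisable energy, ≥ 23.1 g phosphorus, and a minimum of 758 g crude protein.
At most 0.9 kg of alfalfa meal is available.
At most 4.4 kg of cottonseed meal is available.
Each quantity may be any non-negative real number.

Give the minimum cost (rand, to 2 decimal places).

Set it up as a linear program. Let x1 = kg of soybean meal, x2 = kg of oat hulls, x3 = kg of cottonseed meal, x4 = kg of maize, x5 = kg of alfalfa meal.
min 0.87x1 + 0.13x2 + 0.46x3 + 0.36x4 + 0.35x5 with:
  11.8x1 + 4.7x2 + 10.1x3 + 12.7x4 + 7.6x5 ≥ 35.5   (metabolisable energy)
  7x1 + 1.3x2 + 10.2x3 + 3x4 + 2.7x5 ≥ 23.1   (phosphorus)
  425x1 + 42x2 + 413x3 + 80x4 + 172x5 ≥ 758   (crude protein)
  x5 ≤ 0.9
  x3 ≤ 4.4
  x1, x2, x3, x4, x5 ≥ 0.
The optimal basis is {oat hulls, cottonseed meal}; soybean meal, maize, alfalfa meal drop out. The metabolisable energy and phosphorus requirements are met with equality.
Optimal quantities: oat hulls = 3.7 kg, cottonseed meal = 1.793 kg.
Hence cost = 0.13·3.7 + 0.46·1.793 = R1.3058.

R1.31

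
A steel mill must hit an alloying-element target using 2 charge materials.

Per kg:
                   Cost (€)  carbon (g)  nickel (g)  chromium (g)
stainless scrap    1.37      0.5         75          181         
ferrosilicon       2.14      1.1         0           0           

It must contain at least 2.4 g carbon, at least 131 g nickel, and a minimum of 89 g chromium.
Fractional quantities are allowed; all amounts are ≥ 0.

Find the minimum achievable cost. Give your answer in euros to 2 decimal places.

€5.36

Let x1 = kg of stainless scrap, x2 = kg of ferrosilicon.
Minimize 1.37x1 + 2.14x2 s.t.:
  0.5x1 + 1.1x2 ≥ 2.4   (carbon)
  75x1 ≥ 131   (nickel)
  181x1 ≥ 89   (chromium)
  x1, x2 ≥ 0.
Both inputs are positive at the optimum. There the carbon and nickel constraints are tight.
That vertex is x1 = 1.747, x2 = 1.388.
Hence cost = 1.37·1.747 + 2.14·1.388 = €5.3637.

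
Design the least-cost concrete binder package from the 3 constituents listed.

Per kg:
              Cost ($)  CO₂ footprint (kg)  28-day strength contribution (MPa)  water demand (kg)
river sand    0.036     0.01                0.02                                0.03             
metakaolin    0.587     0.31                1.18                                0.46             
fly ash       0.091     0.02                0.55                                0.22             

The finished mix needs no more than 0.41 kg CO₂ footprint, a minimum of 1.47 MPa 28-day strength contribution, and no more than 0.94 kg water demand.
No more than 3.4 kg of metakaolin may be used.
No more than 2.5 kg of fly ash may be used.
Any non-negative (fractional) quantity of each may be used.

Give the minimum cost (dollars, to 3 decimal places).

$0.275

Let x1 = kg of river sand, x2 = kg of metakaolin, x3 = kg of fly ash.
Minimise 0.036x1 + 0.587x2 + 0.091x3 s.t.:
  0.01x1 + 0.31x2 + 0.02x3 ≤ 0.41   (CO₂ footprint)
  0.02x1 + 1.18x2 + 0.55x3 ≥ 1.47   (28-day strength contribution)
  0.03x1 + 0.46x2 + 0.22x3 ≤ 0.94   (water demand)
  x2 ≤ 3.4
  x3 ≤ 2.5
  x1, x2, x3 ≥ 0.
The optimal basis is {metakaolin, fly ash}; river sand drops out. The 28-day strength contribution and the fly ash cap requirements are met with equality.
Optimal quantities: metakaolin = 0.08051 kg, fly ash = 2.5 kg.
Cost = 0.587·0.08051 + 0.091·2.5 = 0.27476.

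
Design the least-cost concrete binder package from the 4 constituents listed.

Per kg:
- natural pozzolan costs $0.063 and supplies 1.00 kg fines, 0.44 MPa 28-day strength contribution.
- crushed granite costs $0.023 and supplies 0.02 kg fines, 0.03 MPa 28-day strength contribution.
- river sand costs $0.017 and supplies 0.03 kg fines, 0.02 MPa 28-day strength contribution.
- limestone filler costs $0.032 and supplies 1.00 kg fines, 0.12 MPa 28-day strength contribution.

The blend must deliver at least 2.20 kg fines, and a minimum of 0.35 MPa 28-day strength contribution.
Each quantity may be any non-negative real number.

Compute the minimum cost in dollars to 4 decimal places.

Set it up as a linear program. Let x1 = kg of natural pozzolan, x2 = kg of crushed granite, x3 = kg of river sand, x4 = kg of limestone filler.
Minimise 0.063x1 + 0.023x2 + 0.017x3 + 0.032x4 with:
  1x1 + 0.02x2 + 0.03x3 + 1x4 ≥ 2.2   (fines)
  0.44x1 + 0.03x2 + 0.02x3 + 0.12x4 ≥ 0.35   (28-day strength contribution)
  x1, x2, x3, x4 ≥ 0.
The cheapest feasible vertex uses only natural pozzolan, limestone filler; crushed granite, river sand are not used. The fines and 28-day strength contribution requirements are met with equality.
Optimal quantities: natural pozzolan = 0.2687 kg, limestone filler = 1.931 kg.
Total cost: 0.063·0.2687 + 0.032·1.931 = 0.078720.

$0.0787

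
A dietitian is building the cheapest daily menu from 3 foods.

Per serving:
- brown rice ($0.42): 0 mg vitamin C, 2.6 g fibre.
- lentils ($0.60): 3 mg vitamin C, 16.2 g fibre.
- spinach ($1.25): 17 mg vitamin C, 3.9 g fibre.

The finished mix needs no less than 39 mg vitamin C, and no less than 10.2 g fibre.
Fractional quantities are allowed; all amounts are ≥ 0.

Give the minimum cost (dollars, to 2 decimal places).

Treat it as an LP. Let x1 = servings of brown rice, x2 = servings of lentils, x3 = servings of spinach.
min 0.42x1 + 0.6x2 + 1.25x3 s.t.:
  3x2 + 17x3 ≥ 39   (vitamin C)
  2.6x1 + 16.2x2 + 3.9x3 ≥ 10.2   (fibre)
  x1, x2, x3 ≥ 0.
At the optimum only lentils, spinach are positive (brown rice = 0). The vitamin C and fibre requirements are met with equality.
Solving gives x2 = 0.08077, x3 = 2.28.
Cost = 0.6·0.08077 + 1.25·2.28 = 2.8985.

$2.90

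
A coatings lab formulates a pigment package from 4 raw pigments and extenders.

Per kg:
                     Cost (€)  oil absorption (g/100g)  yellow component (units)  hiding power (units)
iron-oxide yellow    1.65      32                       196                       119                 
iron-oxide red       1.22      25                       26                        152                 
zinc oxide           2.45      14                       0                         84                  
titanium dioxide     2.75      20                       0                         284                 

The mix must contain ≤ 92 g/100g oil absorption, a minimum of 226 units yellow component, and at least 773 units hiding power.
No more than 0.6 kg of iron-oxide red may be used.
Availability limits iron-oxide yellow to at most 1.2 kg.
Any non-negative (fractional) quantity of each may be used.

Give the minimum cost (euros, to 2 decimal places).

€7.87

This is a linear program. Let x1 = kg of iron-oxide yellow, x2 = kg of iron-oxide red, x3 = kg of zinc oxide, x4 = kg of titanium dioxide.
min 1.65x1 + 1.22x2 + 2.45x3 + 2.75x4 s.t.:
  32x1 + 25x2 + 14x3 + 20x4 ≤ 92   (oil absorption)
  196x1 + 26x2 ≥ 226   (yellow component)
  119x1 + 152x2 + 84x3 + 284x4 ≥ 773   (hiding power)
  x2 ≤ 0.6
  x1 ≤ 1.2
  x1, x2, x3, x4 ≥ 0.
The cheapest feasible vertex uses only iron-oxide yellow, iron-oxide red, titanium dioxide; zinc oxide is not used. The yellow component, hiding power, the iron-oxide red cap requirements are met with equality.
Optimal quantities: iron-oxide yellow = 1.073 kg, iron-oxide red = 0.6 kg, titanium dioxide = 1.951 kg.
Hence cost = 1.65·1.073 + 1.22·0.6 + 2.75·1.951 = €7.8677.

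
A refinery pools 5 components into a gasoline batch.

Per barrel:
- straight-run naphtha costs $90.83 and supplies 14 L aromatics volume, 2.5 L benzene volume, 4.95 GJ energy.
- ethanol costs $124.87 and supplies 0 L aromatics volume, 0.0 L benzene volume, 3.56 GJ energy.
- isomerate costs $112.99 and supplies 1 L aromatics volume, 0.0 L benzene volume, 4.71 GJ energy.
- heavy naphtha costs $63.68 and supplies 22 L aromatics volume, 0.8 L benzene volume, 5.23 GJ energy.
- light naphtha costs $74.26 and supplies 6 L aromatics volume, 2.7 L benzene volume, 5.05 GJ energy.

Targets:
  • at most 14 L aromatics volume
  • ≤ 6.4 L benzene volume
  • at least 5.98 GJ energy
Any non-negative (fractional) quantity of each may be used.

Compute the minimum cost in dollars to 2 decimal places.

Set it up as a linear program. Let x1 = barrels of straight-run naphtha, x2 = barrels of ethanol, x3 = barrels of isomerate, x4 = barrels of heavy naphtha, x5 = barrels of light naphtha.
Minimise 90.83x1 + 124.87x2 + 112.99x3 + 63.68x4 + 74.26x5 subject to:
  14x1 + 1x3 + 22x4 + 6x5 ≤ 14   (aromatics volume)
  2.5x1 + 0.8x4 + 2.7x5 ≤ 6.4   (benzene volume)
  4.95x1 + 3.56x2 + 4.71x3 + 5.23x4 + 5.05x5 ≥ 5.98   (energy)
  x1, x2, x3, x4, x5 ≥ 0.
At the optimum only heavy naphtha, light naphtha are positive (straight-run naphtha, ethanol, isomerate = 0). Binding constraints: aromatics volume and energy.
So heavy naphtha = 0.4368 barrels, light naphtha = 0.7318 barrels.
Hence cost = 63.68·0.4368 + 74.26·0.7318 = $82.1589.

$82.16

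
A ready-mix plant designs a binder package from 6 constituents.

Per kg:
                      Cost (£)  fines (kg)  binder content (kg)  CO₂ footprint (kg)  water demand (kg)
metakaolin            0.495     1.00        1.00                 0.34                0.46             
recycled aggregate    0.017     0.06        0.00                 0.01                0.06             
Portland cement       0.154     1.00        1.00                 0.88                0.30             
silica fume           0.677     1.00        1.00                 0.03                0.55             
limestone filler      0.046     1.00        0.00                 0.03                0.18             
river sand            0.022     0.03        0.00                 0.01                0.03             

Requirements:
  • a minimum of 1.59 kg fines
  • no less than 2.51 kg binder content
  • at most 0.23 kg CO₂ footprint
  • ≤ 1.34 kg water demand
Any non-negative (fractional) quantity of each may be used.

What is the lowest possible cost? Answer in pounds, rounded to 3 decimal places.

Let x1 = kg of metakaolin, x2 = kg of recycled aggregate, x3 = kg of Portland cement, x4 = kg of silica fume, x5 = kg of limestone filler, x6 = kg of river sand.
Minimize 0.495x1 + 0.017x2 + 0.154x3 + 0.677x4 + 0.046x5 + 0.022x6 subject to:
  1x1 + 0.06x2 + 1x3 + 1x4 + 1x5 + 0.03x6 ≥ 1.59   (fines)
  1x1 + 1x3 + 1x4 ≥ 2.51   (binder content)
  0.34x1 + 0.01x2 + 0.88x3 + 0.03x4 + 0.03x5 + 0.01x6 ≤ 0.23   (CO₂ footprint)
  0.46x1 + 0.06x2 + 0.3x3 + 0.55x4 + 0.18x5 + 0.03x6 ≤ 1.34   (water demand)
  x1, x2, x3, x4, x5, x6 ≥ 0.
The optimal basis is {Portland cement, silica fume}; metakaolin, recycled aggregate, limestone filler, river sand drop out. Binding constraints: binder content and CO₂ footprint.
Solving gives x3 = 0.182, x4 = 2.328.
Hence cost = 0.154·0.182 + 0.677·2.328 = £1.60408.

£1.604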